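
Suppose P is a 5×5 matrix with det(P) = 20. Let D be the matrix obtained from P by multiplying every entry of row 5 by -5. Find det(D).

-100

Scaling one row by -5 multiplies the determinant by -5.
det(D) = (-5)·(20) = -100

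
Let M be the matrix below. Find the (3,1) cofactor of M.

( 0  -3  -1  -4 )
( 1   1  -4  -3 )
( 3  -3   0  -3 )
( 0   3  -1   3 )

The cofactor is 13.

Delete row 3 and column 1; the remaining 3×3 submatrix is [-3 -1 -4; 1 -4 -3; 3 -1 3].
Its determinant is 13.
The cofactor carries sign (−1)^(3+1) = +1, so C_{3,1} = +(13) = 13.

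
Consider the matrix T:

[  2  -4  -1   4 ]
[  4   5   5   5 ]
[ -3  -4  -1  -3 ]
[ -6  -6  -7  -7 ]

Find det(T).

Expand along row 1:
  + (2) · M_11   where M_11 = det([5 5 5; -4 -1 -3; -6 -7 -7]) = -10
  − (-4) · M_12   where M_12 = det([4 5 5; -3 -1 -3; -6 -7 -7]) = 4
  + (-1) · M_13   where M_13 = det([4 5 5; -3 -4 -3; -6 -6 -7]) = -5
  − (4) · M_14   where M_14 = det([4 5 5; -3 -4 -1; -6 -6 -7]) = -17
det = (+1)·(2)·(-10) + (-1)·(-4)·(4) + (+1)·(-1)·(-5) + (-1)·(4)·(-17) = 69

|T| = 69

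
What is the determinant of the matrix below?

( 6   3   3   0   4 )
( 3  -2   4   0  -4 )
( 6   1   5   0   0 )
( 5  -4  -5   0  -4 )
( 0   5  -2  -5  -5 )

Expand along column 4 (it has 4 zeros):
  − (-5) · M_54   where M_54 = det([6 3 3 4; 3 -2 4 -4; 6 1 5 0; 5 -4 -5 -4]) = 100
det = (-1)·(-5)·(100) = 500

The determinant is 500.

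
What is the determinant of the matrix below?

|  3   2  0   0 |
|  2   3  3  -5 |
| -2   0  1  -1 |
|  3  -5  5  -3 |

-96

Expand along row 1 (it has 2 zeros):
  + (3) · M_11   where M_11 = det([3 3 -5; 0 1 -1; -5 5 -3]) = -4
  − (2) · M_12   where M_12 = det([2 3 -5; -2 1 -1; 3 5 -3]) = 42
det = (+1)·(3)·(-4) + (-1)·(2)·(42) = -96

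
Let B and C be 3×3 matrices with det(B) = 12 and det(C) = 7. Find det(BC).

det(BC) = det(B)·det(C) = (12)·(7) = 84

84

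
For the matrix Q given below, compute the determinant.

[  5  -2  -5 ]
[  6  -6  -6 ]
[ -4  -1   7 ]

-54

Expand along row 1:
  + 5 · |-6 -6; -1 7| = 5·(-42 − 6) = -240
  − (-2) · |6 -6; -4 7| = −(-2)·(42 − 24) = 36
  + (-5) · |6 -6; -4 -1| = (-5)·(-6 − 24) = 150
Sum: (-240) + (36) + (150) = -54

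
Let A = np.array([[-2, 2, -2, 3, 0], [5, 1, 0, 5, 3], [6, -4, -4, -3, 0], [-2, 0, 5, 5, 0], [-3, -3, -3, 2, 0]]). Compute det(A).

2322

Expand along column 5 (it has 4 zeros):
  − (3) · M_25   where M_25 = det([-2 2 -2 3; 6 -4 -4 -3; -2 0 5 5; -3 -3 -3 2]) = -774
det = (-1)·(3)·(-774) = 2322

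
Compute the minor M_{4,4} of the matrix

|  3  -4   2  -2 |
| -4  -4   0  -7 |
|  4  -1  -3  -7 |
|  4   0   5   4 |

124

Delete row 4 and column 4; the remaining 3×3 submatrix is [3 -4 2; -4 -4 0; 4 -1 -3].
Its determinant is 124.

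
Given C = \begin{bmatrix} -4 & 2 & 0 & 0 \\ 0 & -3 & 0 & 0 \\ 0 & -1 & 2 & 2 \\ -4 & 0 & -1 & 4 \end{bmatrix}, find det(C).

120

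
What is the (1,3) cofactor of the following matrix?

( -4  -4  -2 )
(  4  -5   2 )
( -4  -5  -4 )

Delete row 1 and column 3; the remaining 2×2 submatrix is [4 -5; -4 -5].
Its determinant is 4·(-5) − (-5)·(-4) = -40.
The cofactor carries sign (−1)^(1+3) = +1, so C_{1,3} = +(-40) = -40.

-40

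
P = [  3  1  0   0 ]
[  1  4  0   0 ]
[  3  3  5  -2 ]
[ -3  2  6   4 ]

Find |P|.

P is block lower-triangular with a 2×2 block and a 2×2 block on the diagonal, so its determinant equals the product of the determinants of the diagonal blocks.
det of the 2×2 block = 11
det of the 2×2 block = 32
det = (11)·(32) = 352

det(P) = 352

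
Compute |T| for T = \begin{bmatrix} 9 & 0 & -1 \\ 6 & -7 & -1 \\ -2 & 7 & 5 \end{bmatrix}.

-280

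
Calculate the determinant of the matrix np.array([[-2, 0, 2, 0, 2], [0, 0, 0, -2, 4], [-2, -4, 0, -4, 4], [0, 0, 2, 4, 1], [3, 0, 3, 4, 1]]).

Expand along column 2 (it has 4 zeros):
  − (-4) · M_32   where M_32 = det([-2 2 0 2; 0 0 -2 4; 0 2 4 1; 3 3 4 1]) = 120
det = (-1)·(-4)·(120) = 480

The determinant is 480.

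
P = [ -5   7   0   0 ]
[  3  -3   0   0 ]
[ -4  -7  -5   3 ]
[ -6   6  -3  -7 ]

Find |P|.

The determinant is -264.

P is block lower-triangular with a 2×2 block and a 2×2 block on the diagonal, so its determinant equals the product of the determinants of the diagonal blocks.
det of the 2×2 block = -6
det of the 2×2 block = 44
det = (-6)·(44) = -264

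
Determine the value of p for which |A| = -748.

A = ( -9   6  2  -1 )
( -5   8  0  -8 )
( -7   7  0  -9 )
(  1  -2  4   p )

Expanding along the row containing p, det(A) is linear in p: det(A) = (42)·p + (-832).
Set (42)·p + (-832) = -748  ⇒  (42)·p = 84  ⇒  p = 2.

2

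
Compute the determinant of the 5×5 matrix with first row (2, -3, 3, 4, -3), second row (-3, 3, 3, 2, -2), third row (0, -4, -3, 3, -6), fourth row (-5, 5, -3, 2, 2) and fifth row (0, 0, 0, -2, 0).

The determinant is 192.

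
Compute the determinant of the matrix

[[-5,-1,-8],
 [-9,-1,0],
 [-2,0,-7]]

Expand along column 2:
  − (-1) · |-9 0; -2 -7| = −(-1)·(63 − 0) = 63
  + (-1) · |-5 -8; -2 -7| = (-1)·(35 − 16) = -19
Sum: (63) + (-19) = 44

44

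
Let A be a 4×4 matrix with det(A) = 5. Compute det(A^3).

det(A^3) = (det A)^3 = (5)^3 = 125

125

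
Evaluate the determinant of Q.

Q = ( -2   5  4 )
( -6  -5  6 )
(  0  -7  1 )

124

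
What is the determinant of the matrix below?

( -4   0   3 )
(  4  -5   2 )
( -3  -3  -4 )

-185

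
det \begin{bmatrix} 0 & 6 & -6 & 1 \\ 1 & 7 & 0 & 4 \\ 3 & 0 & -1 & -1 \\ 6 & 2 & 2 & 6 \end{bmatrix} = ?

670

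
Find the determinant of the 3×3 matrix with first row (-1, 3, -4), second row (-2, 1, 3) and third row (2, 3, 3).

74

Expand along row 1:
  + (-1) · |1 3; 3 3| = (-1)·(3 − 9) = 6
  − 3 · |-2 3; 2 3| = −3·(-6 − 6) = 36
  + (-4) · |-2 1; 2 3| = (-4)·(-6 − 2) = 32
Sum: (6) + (36) + (32) = 74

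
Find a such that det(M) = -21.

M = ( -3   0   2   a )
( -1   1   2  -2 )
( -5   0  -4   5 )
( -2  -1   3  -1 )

Expanding along the column containing a, det(M) is linear in a: det(M) = (-37)·a + (-21).
Set (-37)·a + (-21) = -21  ⇒  (-37)·a = 0  ⇒  a = 0.

0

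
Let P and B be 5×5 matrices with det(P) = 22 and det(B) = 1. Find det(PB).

det(PB) = det(P)·det(B) = (22)·(1) = 22

22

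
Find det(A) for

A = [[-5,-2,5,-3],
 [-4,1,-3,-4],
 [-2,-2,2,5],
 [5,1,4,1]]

Expand along row 1:
  + (-5) · M_11   where M_11 = det([1 -3 -4; -2 2 5; 1 4 1]) = 1
  − (-2) · M_12   where M_12 = det([-4 -3 -4; -2 2 5; 5 4 1]) = 63
  + (5) · M_13   where M_13 = det([-4 1 -4; -2 -2 5; 5 1 1]) = 23
  − (-3) · M_14   where M_14 = det([-4 1 -3; -2 -2 2; 5 1 4]) = 34
det = (+1)·(-5)·(1) + (-1)·(-2)·(63) + (+1)·(5)·(23) + (-1)·(-3)·(34) = 338

The determinant is 338.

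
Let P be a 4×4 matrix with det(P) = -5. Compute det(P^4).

The determinant is 625.

det(P^4) = (det P)^4 = (-5)^4 = 625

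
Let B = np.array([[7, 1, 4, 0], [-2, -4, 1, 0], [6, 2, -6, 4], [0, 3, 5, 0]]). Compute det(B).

Expand along column 4 (it has 3 zeros):
  − (4) · M_34   where M_34 = det([7 1 4; -2 -4 1; 0 3 5]) = -175
det = (-1)·(4)·(-175) = 700

The determinant is 700.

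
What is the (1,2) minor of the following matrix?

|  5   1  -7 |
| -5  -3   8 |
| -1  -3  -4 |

28

Delete row 1 and column 2; the remaining 2×2 submatrix is [-5 8; -1 -4].
Its determinant is (-5)·(-4) − 8·(-1) = 28.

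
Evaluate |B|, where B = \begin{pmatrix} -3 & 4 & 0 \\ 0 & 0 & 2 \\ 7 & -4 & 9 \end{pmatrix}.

det(B) = 32

Expand along row 2:
  − 2 · |-3 4; 7 -4| = −2·(12 − 28) = 32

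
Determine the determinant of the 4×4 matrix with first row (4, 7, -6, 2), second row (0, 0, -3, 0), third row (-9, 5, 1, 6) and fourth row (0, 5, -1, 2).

-132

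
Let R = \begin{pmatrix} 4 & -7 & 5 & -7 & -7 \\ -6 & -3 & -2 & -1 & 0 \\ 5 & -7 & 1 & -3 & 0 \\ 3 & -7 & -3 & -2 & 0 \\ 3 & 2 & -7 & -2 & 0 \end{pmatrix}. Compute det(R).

Expand along column 5 (it has 4 zeros):
  + (-7) · M_15   where M_15 = det([-6 -3 -2 -1; 5 -7 1 -3; 3 -7 -3 -2; 3 2 -7 -2]) = 950
det = (+1)·(-7)·(950) = -6650

The determinant is -6650.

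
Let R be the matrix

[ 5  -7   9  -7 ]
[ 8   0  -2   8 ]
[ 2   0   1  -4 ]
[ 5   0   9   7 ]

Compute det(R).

The determinant is 3612.

Expand along column 2 (it has 3 zeros):
  − (-7) · M_12   where M_12 = det([8 -2 8; 2 1 -4; 5 9 7]) = 516
det = (-1)·(-7)·(516) = 3612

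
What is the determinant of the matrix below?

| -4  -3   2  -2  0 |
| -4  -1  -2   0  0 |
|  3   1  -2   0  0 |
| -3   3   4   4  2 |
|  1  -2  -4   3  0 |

Expand along column 5 (it has 4 zeros):
  − (2) · M_45   where M_45 = det([-4 -3 2 -2; -4 -1 -2 0; 3 1 -2 0; 1 -2 -4 3]) = 144
det = (-1)·(2)·(144) = -288

-288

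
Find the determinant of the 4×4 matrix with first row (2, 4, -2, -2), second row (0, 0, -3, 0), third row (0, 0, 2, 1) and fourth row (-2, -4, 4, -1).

Expand along row 2 (it has 3 zeros):
  − (-3) · M_23   where M_23 = det([2 4 -2; 0 0 1; -2 -4 -1]) = 0
det = (-1)·(-3)·(0) = 0

0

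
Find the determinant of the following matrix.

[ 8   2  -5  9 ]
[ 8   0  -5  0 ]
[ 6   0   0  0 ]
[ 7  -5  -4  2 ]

-1470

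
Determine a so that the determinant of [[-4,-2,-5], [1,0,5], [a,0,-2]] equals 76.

Expanding along the row containing a, det(A) is linear in a: det(A) = (-10)·a + (-4).
Set (-10)·a + (-4) = 76  ⇒  (-10)·a = 80  ⇒  a = -8.

a = -8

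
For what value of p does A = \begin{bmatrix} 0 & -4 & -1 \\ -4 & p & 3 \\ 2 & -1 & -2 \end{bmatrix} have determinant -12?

-8

Expanding along the column containing p, det(A) is linear in p: det(A) = (2)·p + (4).
Set (2)·p + (4) = -12  ⇒  (2)·p = -16  ⇒  p = -8.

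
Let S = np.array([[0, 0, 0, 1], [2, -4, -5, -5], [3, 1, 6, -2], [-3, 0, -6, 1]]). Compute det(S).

27

Expand along row 1 (it has 3 zeros):
  − (1) · M_14   where M_14 = det([2 -4 -5; 3 1 6; -3 0 -6]) = -27
det = (-1)·(1)·(-27) = 27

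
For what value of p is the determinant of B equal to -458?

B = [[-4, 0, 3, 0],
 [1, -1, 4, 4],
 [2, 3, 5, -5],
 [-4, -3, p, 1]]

1

Expanding along the column containing p, det(B) is linear in p: det(B) = (-28)·p + (-430).
Set (-28)·p + (-430) = -458  ⇒  (-28)·p = -28  ⇒  p = 1.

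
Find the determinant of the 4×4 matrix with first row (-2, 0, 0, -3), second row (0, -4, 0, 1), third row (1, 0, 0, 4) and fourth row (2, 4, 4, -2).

-80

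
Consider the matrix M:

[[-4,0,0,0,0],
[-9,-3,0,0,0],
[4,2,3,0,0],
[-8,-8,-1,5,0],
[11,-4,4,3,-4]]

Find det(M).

|M| = -720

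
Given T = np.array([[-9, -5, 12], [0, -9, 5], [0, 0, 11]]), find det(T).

|T| = 891

T is upper triangular, so det(T) is the product of the diagonal entries:
det = (-9) · (-9) · (11) = 891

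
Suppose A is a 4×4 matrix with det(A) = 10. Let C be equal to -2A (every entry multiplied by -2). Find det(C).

For a 4×4 matrix, det(-2A) = (-2)^4·det(A) = 16·det(A).
det(C) = (16)·(10) = 160

The determinant is 160.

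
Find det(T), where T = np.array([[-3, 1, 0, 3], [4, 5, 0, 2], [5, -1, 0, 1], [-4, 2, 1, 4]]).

102

Expand along column 3 (it has 3 zeros):
  − (1) · M_43   where M_43 = det([-3 1 3; 4 5 2; 5 -1 1]) = -102
det = (-1)·(1)·(-102) = 102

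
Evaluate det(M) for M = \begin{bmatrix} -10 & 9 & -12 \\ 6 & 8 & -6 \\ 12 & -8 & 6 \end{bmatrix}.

The determinant is 756.

Expand along row 1:
  + (-10) · |8 -6; -8 6| = (-10)·(48 − 48) = 0
  − 9 · |6 -6; 12 6| = −9·(36 − (-72)) = -972
  + (-12) · |6 8; 12 -8| = (-12)·(-48 − 96) = 1728
Sum: (0) + (-972) + (1728) = 756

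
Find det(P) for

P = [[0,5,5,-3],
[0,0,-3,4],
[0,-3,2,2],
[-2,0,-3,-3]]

-206

Expand along column 1 (it has 3 zeros):
  − (-2) · M_41   where M_41 = det([5 5 -3; 0 -3 4; -3 2 2]) = -103
det = (-1)·(-2)·(-103) = -206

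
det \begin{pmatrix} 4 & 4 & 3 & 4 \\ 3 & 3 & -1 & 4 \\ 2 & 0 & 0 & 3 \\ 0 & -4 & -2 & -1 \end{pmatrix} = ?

70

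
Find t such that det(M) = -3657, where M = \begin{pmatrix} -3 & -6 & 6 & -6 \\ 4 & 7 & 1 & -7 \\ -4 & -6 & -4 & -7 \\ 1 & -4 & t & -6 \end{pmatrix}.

t = -7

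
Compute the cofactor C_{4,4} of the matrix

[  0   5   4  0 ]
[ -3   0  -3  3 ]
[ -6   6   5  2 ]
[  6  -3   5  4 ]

93

Delete row 4 and column 4; the remaining 3×3 submatrix is [0 5 4; -3 0 -3; -6 6 5].
Its determinant is 93.
The cofactor carries sign (−1)^(4+4) = +1, so C_{4,4} = +(93) = 93.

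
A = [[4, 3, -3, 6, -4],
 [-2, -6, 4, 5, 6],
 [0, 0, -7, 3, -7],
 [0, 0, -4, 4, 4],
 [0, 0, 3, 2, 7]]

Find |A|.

-2160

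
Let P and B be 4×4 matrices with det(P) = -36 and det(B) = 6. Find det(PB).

det(PB) = det(P)·det(B) = (-36)·(6) = -216

-216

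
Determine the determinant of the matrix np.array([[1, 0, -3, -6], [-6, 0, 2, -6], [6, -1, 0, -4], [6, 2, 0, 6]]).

Expand along column 2 (it has 2 zeros):
  − (-1) · M_32   where M_32 = det([1 -3 -6; -6 2 -6; 6 0 6]) = 84
  + (2) · M_42   where M_42 = det([1 -3 -6; -6 2 -6; 6 0 -4]) = 244
det = (-1)·(-1)·(84) + (+1)·(2)·(244) = 572

572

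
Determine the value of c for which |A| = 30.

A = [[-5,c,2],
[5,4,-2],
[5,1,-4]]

Expanding along the row containing c, det(A) is linear in c: det(A) = (10)·c + (40).
Set (10)·c + (40) = 30  ⇒  (10)·c = -10  ⇒  c = -1.

-1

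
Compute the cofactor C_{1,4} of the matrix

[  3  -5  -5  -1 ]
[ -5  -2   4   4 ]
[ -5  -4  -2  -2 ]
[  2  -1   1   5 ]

Delete row 1 and column 4; the remaining 3×3 submatrix is [-5 -2 4; -5 -4 -2; 2 -1 1].
Its determinant is 80.
The cofactor carries sign (−1)^(1+4) = −1, so C_{1,4} = −(80) = -80.

-80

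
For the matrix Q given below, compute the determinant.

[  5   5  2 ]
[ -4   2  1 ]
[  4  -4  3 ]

146

Expand along column 1:
  + 5 · |2 1; -4 3| = 5·(6 − (-4)) = 50
  − (-4) · |5 2; -4 3| = −(-4)·(15 − (-8)) = 92
  + 4 · |5 2; 2 1| = 4·(5 − 4) = 4
Sum: (50) + (92) + (4) = 146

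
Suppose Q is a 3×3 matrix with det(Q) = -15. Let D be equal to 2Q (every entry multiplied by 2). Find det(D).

|D| = -120

For a 3×3 matrix, det(2Q) = 2^3·det(Q) = 8·det(Q).
det(D) = (8)·(-15) = -120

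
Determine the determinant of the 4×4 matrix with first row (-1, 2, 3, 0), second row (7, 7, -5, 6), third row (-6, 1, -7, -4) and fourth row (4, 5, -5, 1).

The determinant is -895.

Expand along row 1 (it has 1 zero):
  + (-1) · M_11   where M_11 = det([7 -5 6; 1 -7 -4; 5 -5 1]) = 96
  − (2) · M_12   where M_12 = det([7 -5 6; -6 -7 -4; 4 -5 1]) = 209
  + (3) · M_13   where M_13 = det([7 7 6; -6 1 -4; 4 5 1]) = -127
det = (+1)·(-1)·(96) + (-1)·(2)·(209) + (+1)·(3)·(-127) = -895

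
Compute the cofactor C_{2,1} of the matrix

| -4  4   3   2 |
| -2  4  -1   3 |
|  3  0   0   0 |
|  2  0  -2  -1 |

0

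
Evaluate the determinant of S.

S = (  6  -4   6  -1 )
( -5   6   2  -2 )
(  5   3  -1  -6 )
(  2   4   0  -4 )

-324

Expand along row 4 (it has 1 zero):
  − (2) · M_41   where M_41 = det([-4 6 -1; 6 2 -2; 3 -1 -6]) = 248
  + (4) · M_42   where M_42 = det([6 6 -1; -5 2 -2; 5 -1 -6]) = -319
  + (-4) · M_44   where M_44 = det([6 -4 6; -5 6 2; 5 3 -1]) = -362
det = (-1)·(2)·(248) + (+1)·(4)·(-319) + (+1)·(-4)·(-362) = -324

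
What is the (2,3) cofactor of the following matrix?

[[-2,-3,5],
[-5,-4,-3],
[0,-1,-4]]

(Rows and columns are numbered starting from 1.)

Delete row 2 and column 3; the remaining 2×2 submatrix is [-2 -3; 0 -1].
Its determinant is (-2)·(-1) − (-3)·0 = 2.
The cofactor carries sign (−1)^(2+3) = −1, so C_{2,3} = −(2) = -2.

-2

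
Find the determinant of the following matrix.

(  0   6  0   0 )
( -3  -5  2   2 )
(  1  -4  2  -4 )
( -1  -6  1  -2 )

Expand along row 1 (it has 3 zeros):
  − (6) · M_12   where M_12 = det([-3 2 2; 1 2 -4; -1 1 -2]) = 18
det = (-1)·(6)·(18) = -108

-108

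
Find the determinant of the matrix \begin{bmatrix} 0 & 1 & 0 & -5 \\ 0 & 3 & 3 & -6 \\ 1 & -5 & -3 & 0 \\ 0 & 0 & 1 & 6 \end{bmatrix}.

9

Expand along column 1 (it has 3 zeros):
  + (1) · M_31   where M_31 = det([1 0 -5; 3 3 -6; 0 1 6]) = 9
det = (+1)·(1)·(9) = 9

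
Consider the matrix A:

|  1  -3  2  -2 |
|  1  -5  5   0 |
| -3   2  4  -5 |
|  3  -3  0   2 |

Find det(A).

|A| = -94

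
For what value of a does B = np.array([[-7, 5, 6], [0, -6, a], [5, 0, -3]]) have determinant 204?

Expanding along the row containing a, det(B) is linear in a: det(B) = (25)·a + (54).
Set (25)·a + (54) = 204  ⇒  (25)·a = 150  ⇒  a = 6.

a = 6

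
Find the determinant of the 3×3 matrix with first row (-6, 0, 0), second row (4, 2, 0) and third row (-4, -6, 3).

The determinant is -36.

The matrix is lower triangular, so the determinant is the product of the diagonal entries:
det = (-6) · (2) · (3) = -36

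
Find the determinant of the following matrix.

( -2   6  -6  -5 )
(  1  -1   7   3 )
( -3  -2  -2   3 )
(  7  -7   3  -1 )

Expand along row 1:
  + (-2) · M_11   where M_11 = det([-1 7 3; -2 -2 3; -7 3 -1]) = -214
  − (6) · M_12   where M_12 = det([1 7 3; -3 -2 3; 7 3 -1]) = 134
  + (-6) · M_13   where M_13 = det([1 -1 3; -3 -2 3; 7 -7 -1]) = 110
  − (-5) · M_14   where M_14 = det([1 -1 7; -3 -2 -2; 7 -7 3]) = 230
det = (+1)·(-2)·(-214) + (-1)·(6)·(134) + (+1)·(-6)·(110) + (-1)·(-5)·(230) = 114

The determinant is 114.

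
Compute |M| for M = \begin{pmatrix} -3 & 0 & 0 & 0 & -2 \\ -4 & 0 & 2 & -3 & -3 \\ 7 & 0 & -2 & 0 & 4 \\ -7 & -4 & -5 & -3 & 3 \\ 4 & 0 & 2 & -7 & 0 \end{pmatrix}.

Expand along column 2 (it has 4 zeros):
  + (-4) · M_42   where M_42 = det([-3 0 0 -2; -4 2 -3 -3; 7 -2 0 4; 4 2 -7 0]) = -18
det = (+1)·(-4)·(-18) = 72

det(M) = 72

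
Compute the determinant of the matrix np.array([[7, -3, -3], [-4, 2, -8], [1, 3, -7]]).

220

Expand along row 1:
  + 7 · |2 -8; 3 -7| = 7·(-14 − (-24)) = 70
  − (-3) · |-4 -8; 1 -7| = −(-3)·(28 − (-8)) = 108
  + (-3) · |-4 2; 1 3| = (-3)·(-12 − 2) = 42
Sum: (70) + (108) + (42) = 220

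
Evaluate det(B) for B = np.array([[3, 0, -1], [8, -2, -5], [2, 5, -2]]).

43

Expand along row 1:
  + 3 · |-2 -5; 5 -2| = 3·(4 − (-25)) = 87
  + (-1) · |8 -2; 2 5| = (-1)·(40 − (-4)) = -44
Sum: (87) + (-44) = 43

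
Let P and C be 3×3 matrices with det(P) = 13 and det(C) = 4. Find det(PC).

det(PC) = det(P)·det(C) = (13)·(4) = 52

det(PC) = 52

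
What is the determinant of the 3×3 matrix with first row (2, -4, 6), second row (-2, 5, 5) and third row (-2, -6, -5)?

Expand along row 1:
  + 2 · |5 5; -6 -5| = 2·(-25 − (-30)) = 10
  − (-4) · |-2 5; -2 -5| = −(-4)·(10 − (-10)) = 80
  + 6 · |-2 5; -2 -6| = 6·(12 − (-10)) = 132
Sum: (10) + (80) + (132) = 222

The determinant is 222.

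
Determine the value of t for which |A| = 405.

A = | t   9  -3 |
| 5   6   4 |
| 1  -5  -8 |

Expanding along the column containing t, det(A) is linear in t: det(A) = (-28)·t + (489).
Set (-28)·t + (489) = 405  ⇒  (-28)·t = -84  ⇒  t = 3.

3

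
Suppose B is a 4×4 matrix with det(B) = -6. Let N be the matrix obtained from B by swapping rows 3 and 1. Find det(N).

Swapping two rows multiplies the determinant by −1.
det(N) = (-1)·(-6) = 6

6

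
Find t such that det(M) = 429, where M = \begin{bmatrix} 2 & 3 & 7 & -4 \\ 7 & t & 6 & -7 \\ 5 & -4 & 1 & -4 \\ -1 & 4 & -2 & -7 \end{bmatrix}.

Expanding along the column containing t, det(M) is linear in t: det(M) = (279)·t + (708).
Set (279)·t + (708) = 429  ⇒  (279)·t = -279  ⇒  t = -1.

t = -1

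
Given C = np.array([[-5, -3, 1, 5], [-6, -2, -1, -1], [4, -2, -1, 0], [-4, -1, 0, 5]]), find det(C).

|C| = 219

Expand along row 3 (it has 1 zero):
  + (4) · M_31   where M_31 = det([-3 1 5; -2 -1 -1; -1 0 5]) = 21
  − (-2) · M_32   where M_32 = det([-5 1 5; -6 -1 -1; -4 0 5]) = 39
  + (-1) · M_33   where M_33 = det([-5 -3 5; -6 -2 -1; -4 -1 5]) = -57
det = (+1)·(4)·(21) + (-1)·(-2)·(39) + (+1)·(-1)·(-57) = 219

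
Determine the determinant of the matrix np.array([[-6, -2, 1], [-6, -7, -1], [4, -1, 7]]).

The determinant is 258.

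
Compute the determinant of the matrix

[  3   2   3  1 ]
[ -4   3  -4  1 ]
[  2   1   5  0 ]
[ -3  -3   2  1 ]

The determinant is 168.

Expand along row 3 (it has 1 zero):
  + (2) · M_31   where M_31 = det([2 3 1; 3 -4 1; -3 2 1]) = -36
  − (1) · M_32   where M_32 = det([3 3 1; -4 -4 1; -3 2 1]) = -35
  + (5) · M_33   where M_33 = det([3 2 1; -4 3 1; -3 -3 1]) = 41
det = (+1)·(2)·(-36) + (-1)·(1)·(-35) + (+1)·(5)·(41) = 168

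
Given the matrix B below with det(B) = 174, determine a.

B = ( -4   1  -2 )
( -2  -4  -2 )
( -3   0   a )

8

Expanding along the column containing a, det(B) is linear in a: det(B) = (18)·a + (30).
Set (18)·a + (30) = 174  ⇒  (18)·a = 144  ⇒  a = 8.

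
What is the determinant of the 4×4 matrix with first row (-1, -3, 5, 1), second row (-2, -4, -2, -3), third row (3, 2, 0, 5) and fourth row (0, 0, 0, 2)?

Expand along row 4 (it has 3 zeros):
  + (2) · M_44   where M_44 = det([-1 -3 5; -2 -4 -2; 3 2 0]) = 54
det = (+1)·(2)·(54) = 108

The determinant is 108.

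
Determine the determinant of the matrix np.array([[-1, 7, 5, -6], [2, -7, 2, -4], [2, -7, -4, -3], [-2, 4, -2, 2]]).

-336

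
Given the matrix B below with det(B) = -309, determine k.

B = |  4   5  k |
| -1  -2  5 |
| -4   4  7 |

Expanding along the row containing k, det(B) is linear in k: det(B) = (-12)·k + (-201).
Set (-12)·k + (-201) = -309  ⇒  (-12)·k = -108  ⇒  k = 9.

9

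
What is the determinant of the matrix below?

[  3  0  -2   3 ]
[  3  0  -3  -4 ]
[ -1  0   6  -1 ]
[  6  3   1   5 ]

Expand along column 2 (it has 3 zeros):
  + (3) · M_42   where M_42 = det([3 -2 3; 3 -3 -4; -1 6 -1]) = 112
det = (+1)·(3)·(112) = 336

336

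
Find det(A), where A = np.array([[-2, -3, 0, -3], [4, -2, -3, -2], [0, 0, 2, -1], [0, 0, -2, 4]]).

|A| = 96

A is block upper-triangular with a 2×2 block and a 2×2 block on the diagonal, so its determinant equals the product of the determinants of the diagonal blocks.
det of the 2×2 block = 16
det of the 2×2 block = 6
det = (16)·(6) = 96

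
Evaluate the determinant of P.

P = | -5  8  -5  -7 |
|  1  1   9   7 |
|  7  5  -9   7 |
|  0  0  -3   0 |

Expand along row 4 (it has 3 zeros):
  − (-3) · M_43   where M_43 = det([-5 8 -7; 1 1 7; 7 5 7]) = 490
det = (-1)·(-3)·(490) = 1470

The determinant is 1470.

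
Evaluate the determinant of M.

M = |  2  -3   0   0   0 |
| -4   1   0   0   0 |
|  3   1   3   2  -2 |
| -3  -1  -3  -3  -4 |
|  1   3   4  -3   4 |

M is block lower-triangular with a 2×2 block and a 3×3 block on the diagonal, so its determinant equals the product of the determinants of the diagonal blocks.
det of the 2×2 block = -10
det of the 3×3 block = -122
det = (-10)·(-122) = 1220

det(M) = 1220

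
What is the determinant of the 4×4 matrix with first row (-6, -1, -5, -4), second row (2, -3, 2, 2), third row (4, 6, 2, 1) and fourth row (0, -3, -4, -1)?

Expand along row 4 (it has 1 zero):
  + (-3) · M_42   where M_42 = det([-6 -5 -4; 2 2 2; 4 2 1]) = -2
  − (-4) · M_43   where M_43 = det([-6 -1 -4; 2 -3 2; 4 6 1]) = -12
  + (-1) · M_44   where M_44 = det([-6 -1 -5; 2 -3 2; 4 6 2]) = -16
det = (+1)·(-3)·(-2) + (-1)·(-4)·(-12) + (+1)·(-1)·(-16) = -26

-26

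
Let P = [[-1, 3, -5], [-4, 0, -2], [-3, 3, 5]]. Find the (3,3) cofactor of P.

12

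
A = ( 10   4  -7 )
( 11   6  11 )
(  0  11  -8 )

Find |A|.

Expand along row 3:
  − 11 · |10 -7; 11 11| = −11·(110 − (-77)) = -2057
  + (-8) · |10 4; 11 6| = (-8)·(60 − 44) = -128
Sum: (-2057) + (-128) = -2185

det(A) = -2185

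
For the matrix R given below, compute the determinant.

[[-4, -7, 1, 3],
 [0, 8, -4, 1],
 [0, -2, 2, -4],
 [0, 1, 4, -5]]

Expand along column 1 (it has 3 zeros):
  + (-4) · M_11   where M_11 = det([8 -4 1; -2 2 -4; 1 4 -5]) = 94
det = (+1)·(-4)·(94) = -376

|R| = -376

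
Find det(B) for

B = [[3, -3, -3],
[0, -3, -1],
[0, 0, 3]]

-27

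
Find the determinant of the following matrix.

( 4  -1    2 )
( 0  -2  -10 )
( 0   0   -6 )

The matrix is upper triangular, so the determinant is the product of the diagonal entries:
det = (4) · (-2) · (-6) = 48

The determinant is 48.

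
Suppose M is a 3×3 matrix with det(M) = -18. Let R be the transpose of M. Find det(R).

det(Mᵀ) = det(M).
det(R) = (1)·(-18) = -18

-18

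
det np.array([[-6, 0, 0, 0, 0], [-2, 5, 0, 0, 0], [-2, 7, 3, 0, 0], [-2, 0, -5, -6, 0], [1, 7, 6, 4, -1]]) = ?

-540

The matrix is lower triangular, so the determinant is the product of the diagonal entries:
det = (-6) · (5) · (3) · (-6) · (-1) = -540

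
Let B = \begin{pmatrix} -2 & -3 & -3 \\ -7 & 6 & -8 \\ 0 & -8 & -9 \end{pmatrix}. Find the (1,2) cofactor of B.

Delete row 1 and column 2; the remaining 2×2 submatrix is [-7 -8; 0 -9].
Its determinant is (-7)·(-9) − (-8)·0 = 63.
The cofactor carries sign (−1)^(1+2) = −1, so C_{1,2} = −(63) = -63.

-63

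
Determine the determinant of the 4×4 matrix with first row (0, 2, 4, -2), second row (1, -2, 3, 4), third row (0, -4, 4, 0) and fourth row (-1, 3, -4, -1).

Expand along row 3 (it has 2 zeros):
  − (-4) · M_32   where M_32 = det([0 4 -2; 1 3 4; -1 -4 -1]) = -10
  + (4) · M_33   where M_33 = det([0 2 -2; 1 -2 4; -1 3 -1]) = -8
det = (-1)·(-4)·(-10) + (+1)·(4)·(-8) = -72

-72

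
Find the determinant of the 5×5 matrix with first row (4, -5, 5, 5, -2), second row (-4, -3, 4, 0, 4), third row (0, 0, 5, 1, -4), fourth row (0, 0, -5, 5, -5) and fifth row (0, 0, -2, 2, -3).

960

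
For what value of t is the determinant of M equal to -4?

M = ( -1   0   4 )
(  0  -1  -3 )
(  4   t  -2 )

6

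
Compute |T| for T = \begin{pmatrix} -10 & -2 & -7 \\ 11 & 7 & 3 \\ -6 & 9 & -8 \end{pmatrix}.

Expand along column 1:
  + (-10) · |7 3; 9 -8| = (-10)·(-56 − 27) = 830
  − 11 · |-2 -7; 9 -8| = −11·(16 − (-63)) = -869
  + (-6) · |-2 -7; 7 3| = (-6)·(-6 − (-49)) = -258
Sum: (830) + (-869) + (-258) = -297

-297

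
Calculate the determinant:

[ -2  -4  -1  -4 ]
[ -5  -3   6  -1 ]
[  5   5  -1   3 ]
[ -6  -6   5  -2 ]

Expand along row 1:
  + (-2) · M_11   where M_11 = det([-3 6 -1; 5 -1 3; -6 5 -2]) = -28
  − (-4) · M_12   where M_12 = det([-5 6 -1; 5 -1 3; -6 5 -2]) = -2
  + (-1) · M_13   where M_13 = det([-5 -3 -1; 5 5 3; -6 -6 -2]) = -16
  − (-4) · M_14   where M_14 = det([-5 -3 6; 5 5 -1; -6 -6 5]) = -38
det = (+1)·(-2)·(-28) + (-1)·(-4)·(-2) + (+1)·(-1)·(-16) + (-1)·(-4)·(-38) = -88

-88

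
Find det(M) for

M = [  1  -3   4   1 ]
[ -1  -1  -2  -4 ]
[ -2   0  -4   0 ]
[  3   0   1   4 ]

|M| = -146

Expand along row 3 (it has 2 zeros):
  + (-2) · M_31   where M_31 = det([-3 4 1; -1 -2 -4; 0 1 4]) = 27
  + (-4) · M_33   where M_33 = det([1 -3 1; -1 -1 -4; 3 0 4]) = 23
det = (+1)·(-2)·(27) + (+1)·(-4)·(23) = -146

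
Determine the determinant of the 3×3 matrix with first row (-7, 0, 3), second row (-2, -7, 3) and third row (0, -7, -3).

-252

Expand along column 1:
  + (-7) · |-7 3; -7 -3| = (-7)·(21 − (-21)) = -294
  − (-2) · |0 3; -7 -3| = −(-2)·(0 − (-21)) = 42
Sum: (-294) + (42) = -252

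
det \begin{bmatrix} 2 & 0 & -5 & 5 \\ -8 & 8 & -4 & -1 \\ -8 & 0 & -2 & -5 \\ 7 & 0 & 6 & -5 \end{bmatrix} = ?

Expand along column 2 (it has 3 zeros):
  + (8) · M_22   where M_22 = det([2 -5 5; -8 -2 -5; 7 6 -5]) = 285
det = (+1)·(8)·(285) = 2280

2280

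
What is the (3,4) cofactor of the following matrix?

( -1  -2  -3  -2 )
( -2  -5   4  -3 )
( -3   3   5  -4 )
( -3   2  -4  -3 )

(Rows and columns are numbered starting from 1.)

Delete row 3 and column 4; the remaining 3×3 submatrix is [-1 -2 -3; -2 -5 4; -3 2 -4].
Its determinant is 85.
The cofactor carries sign (−1)^(3+4) = −1, so C_{3,4} = −(85) = -85.

-85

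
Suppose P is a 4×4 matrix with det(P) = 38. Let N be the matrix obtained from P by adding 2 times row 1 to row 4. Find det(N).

det(N) = 38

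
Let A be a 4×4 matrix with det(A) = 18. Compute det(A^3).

det(A^3) = (det A)^3 = (18)^3 = 5832

5832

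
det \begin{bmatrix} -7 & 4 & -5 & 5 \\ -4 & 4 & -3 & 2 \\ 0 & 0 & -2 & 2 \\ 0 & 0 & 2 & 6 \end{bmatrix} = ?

The matrix is block upper-triangular with a 2×2 block and a 2×2 block on the diagonal, so its determinant equals the product of the determinants of the diagonal blocks.
det of the 2×2 block = -12
det of the 2×2 block = -16
det = (-12)·(-16) = 192

The determinant is 192.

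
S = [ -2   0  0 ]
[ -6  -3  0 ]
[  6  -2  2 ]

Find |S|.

S is lower triangular, so det(S) is the product of the diagonal entries:
det = (-2) · (-3) · (2) = 12

The determinant is 12.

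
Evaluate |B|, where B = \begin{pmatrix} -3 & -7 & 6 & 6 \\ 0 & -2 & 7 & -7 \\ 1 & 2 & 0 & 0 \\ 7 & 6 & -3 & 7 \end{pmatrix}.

Expand along row 3 (it has 2 zeros):
  + (1) · M_31   where M_31 = det([-7 6 6; -2 7 -7; 6 -3 7]) = -580
  − (2) · M_32   where M_32 = det([-3 6 6; 0 7 -7; 7 -3 7]) = -672
det = (+1)·(1)·(-580) + (-1)·(2)·(-672) = 764

det(B) = 764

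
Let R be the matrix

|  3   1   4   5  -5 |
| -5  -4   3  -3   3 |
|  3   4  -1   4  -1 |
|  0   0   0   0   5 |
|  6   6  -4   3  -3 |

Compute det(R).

Expand along row 4 (it has 4 zeros):
  − (5) · M_45   where M_45 = det([3 1 4 5; -5 -4 3 -3; 3 4 -1 4; 6 6 -4 3]) = 76
det = (-1)·(5)·(76) = -380

-380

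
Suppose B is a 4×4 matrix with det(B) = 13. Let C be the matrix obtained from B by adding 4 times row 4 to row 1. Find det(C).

Adding a multiple of one row to another leaves the determinant unchanged.
det(C) = (1)·(13) = 13

13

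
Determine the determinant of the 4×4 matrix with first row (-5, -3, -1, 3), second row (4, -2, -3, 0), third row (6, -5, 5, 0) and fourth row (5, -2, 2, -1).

-52

Expand along column 4 (it has 2 zeros):
  − (3) · M_14   where M_14 = det([4 -2 -3; 6 -5 5; 5 -2 2]) = -65
  + (-1) · M_44   where M_44 = det([-5 -3 -1; 4 -2 -3; 6 -5 5]) = 247
det = (-1)·(3)·(-65) + (+1)·(-1)·(247) = -52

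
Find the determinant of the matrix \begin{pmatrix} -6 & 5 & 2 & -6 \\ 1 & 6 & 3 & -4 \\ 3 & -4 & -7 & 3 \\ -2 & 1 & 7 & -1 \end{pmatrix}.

Expand along row 1:
  + (-6) · M_11   where M_11 = det([6 3 -4; -4 -7 3; 1 7 -1]) = -3
  − (5) · M_12   where M_12 = det([1 3 -4; 3 -7 3; -2 7 -1]) = -51
  + (2) · M_13   where M_13 = det([1 6 -4; 3 -4 3; -2 1 -1]) = 3
  − (-6) · M_14   where M_14 = det([1 6 3; 3 -4 -7; -2 1 7]) = -78
det = (+1)·(-6)·(-3) + (-1)·(5)·(-51) + (+1)·(2)·(3) + (-1)·(-6)·(-78) = -189

-189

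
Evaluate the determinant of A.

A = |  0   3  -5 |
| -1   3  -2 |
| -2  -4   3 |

Expand along column 1:
  − (-1) · |3 -5; -4 3| = −(-1)·(9 − 20) = -11
  + (-2) · |3 -5; 3 -2| = (-2)·(-6 − (-15)) = -18
Sum: (-11) + (-18) = -29

-29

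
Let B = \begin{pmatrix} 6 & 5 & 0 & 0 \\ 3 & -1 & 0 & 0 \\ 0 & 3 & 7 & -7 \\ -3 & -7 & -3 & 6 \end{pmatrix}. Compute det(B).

det(B) = -441

B is block lower-triangular with a 2×2 block and a 2×2 block on the diagonal, so its determinant equals the product of the determinants of the diagonal blocks.
det of the 2×2 block = -21
det of the 2×2 block = 21
det = (-21)·(21) = -441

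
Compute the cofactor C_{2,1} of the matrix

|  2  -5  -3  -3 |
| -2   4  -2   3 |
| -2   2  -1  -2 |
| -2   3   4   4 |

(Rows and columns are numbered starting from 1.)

Delete row 2 and column 1; the remaining 3×3 submatrix is [-5 -3 -3; 2 -1 -2; 3 4 4].
Its determinant is -11.
The cofactor carries sign (−1)^(2+1) = −1, so C_{2,1} = −(-11) = 11.

11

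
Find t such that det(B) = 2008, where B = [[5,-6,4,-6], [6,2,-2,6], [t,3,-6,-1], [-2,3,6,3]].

Expanding along the row containing t, det(B) is linear in t: det(B) = (192)·t + (2008).
Set (192)·t + (2008) = 2008  ⇒  (192)·t = 0  ⇒  t = 0.

0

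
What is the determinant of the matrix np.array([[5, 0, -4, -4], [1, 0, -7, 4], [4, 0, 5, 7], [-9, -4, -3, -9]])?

2052

Expand along column 2 (it has 3 zeros):
  + (-4) · M_42   where M_42 = det([5 -4 -4; 1 -7 4; 4 5 7]) = -513
det = (+1)·(-4)·(-513) = 2052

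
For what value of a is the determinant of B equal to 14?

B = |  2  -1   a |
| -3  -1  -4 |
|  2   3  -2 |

4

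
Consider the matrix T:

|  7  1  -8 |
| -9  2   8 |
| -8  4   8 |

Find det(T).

det(T) = 56

Expand along column 1:
  + 7 · |2 8; 4 8| = 7·(16 − 32) = -112
  − (-9) · |1 -8; 4 8| = −(-9)·(8 − (-32)) = 360
  + (-8) · |1 -8; 2 8| = (-8)·(8 − (-16)) = -192
Sum: (-112) + (360) + (-192) = 56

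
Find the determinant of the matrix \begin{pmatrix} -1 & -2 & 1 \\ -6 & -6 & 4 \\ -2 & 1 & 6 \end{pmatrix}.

-34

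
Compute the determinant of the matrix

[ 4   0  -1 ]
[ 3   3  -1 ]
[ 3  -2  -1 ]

Expand along row 1:
  + 4 · |3 -1; -2 -1| = 4·(-3 − 2) = -20
  + (-1) · |3 3; 3 -2| = (-1)·(-6 − 9) = 15
Sum: (-20) + (15) = -5

The determinant is -5.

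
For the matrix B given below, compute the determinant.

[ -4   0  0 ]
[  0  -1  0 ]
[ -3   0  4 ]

The determinant is 16.

B is lower triangular, so det(B) is the product of the diagonal entries:
det = (-4) · (-1) · (4) = 16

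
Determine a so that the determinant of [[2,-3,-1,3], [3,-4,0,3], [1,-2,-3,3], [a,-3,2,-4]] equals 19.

Expanding along the column containing a, det(M) is linear in a: det(M) = (-3)·a + (13).
Set (-3)·a + (13) = 19  ⇒  (-3)·a = 6  ⇒  a = -2.

-2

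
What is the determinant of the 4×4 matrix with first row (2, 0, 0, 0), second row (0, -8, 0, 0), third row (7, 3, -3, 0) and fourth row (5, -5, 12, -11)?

The matrix is lower triangular, so the determinant is the product of the diagonal entries:
det = (2) · (-8) · (-3) · (-11) = -528

-528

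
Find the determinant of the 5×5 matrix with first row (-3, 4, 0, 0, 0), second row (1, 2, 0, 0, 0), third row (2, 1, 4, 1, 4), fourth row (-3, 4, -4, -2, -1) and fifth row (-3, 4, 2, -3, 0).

-500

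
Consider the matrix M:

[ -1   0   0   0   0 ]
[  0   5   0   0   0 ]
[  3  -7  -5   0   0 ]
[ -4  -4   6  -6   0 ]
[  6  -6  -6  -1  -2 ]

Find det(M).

M is lower triangular, so det(M) is the product of the diagonal entries:
det = (-1) · (5) · (-5) · (-6) · (-2) = 300

300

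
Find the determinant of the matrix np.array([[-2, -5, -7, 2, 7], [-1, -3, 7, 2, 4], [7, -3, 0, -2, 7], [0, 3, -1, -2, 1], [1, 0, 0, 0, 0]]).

932

Expand along row 5 (it has 4 zeros):
  + (1) · M_51   where M_51 = det([-5 -7 2 7; -3 7 2 4; -3 0 -2 7; 3 -1 -2 1]) = 932
det = (+1)·(1)·(932) = 932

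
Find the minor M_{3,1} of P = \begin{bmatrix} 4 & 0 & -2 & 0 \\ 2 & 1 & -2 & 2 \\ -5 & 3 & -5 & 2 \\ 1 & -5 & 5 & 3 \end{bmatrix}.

26

Delete row 3 and column 1; the remaining 3×3 submatrix is [0 -2 0; 1 -2 2; -5 5 3].
Its determinant is 26.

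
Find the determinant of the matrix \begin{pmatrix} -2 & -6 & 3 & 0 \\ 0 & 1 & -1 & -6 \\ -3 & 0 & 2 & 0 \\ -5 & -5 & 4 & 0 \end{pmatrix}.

-78

Expand along column 4 (it has 3 zeros):
  + (-6) · M_24   where M_24 = det([-2 -6 3; -3 0 2; -5 -5 4]) = 13
det = (+1)·(-6)·(13) = -78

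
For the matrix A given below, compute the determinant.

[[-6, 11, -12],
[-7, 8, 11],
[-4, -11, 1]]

Expand along row 1:
  + (-6) · |8 11; -11 1| = (-6)·(8 − (-121)) = -774
  − 11 · |-7 11; -4 1| = −11·(-7 − (-44)) = -407
  + (-12) · |-7 8; -4 -11| = (-12)·(77 − (-32)) = -1308
Sum: (-774) + (-407) + (-1308) = -2489

-2489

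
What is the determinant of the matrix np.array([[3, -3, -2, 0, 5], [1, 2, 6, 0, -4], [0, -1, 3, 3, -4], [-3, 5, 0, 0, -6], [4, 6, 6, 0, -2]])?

762

Expand along column 4 (it has 4 zeros):
  − (3) · M_34   where M_34 = det([3 -3 -2 5; 1 2 6 -4; -3 5 0 -6; 4 6 6 -2]) = -254
det = (-1)·(3)·(-254) = 762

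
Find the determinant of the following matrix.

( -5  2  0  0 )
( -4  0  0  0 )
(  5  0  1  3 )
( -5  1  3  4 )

-40

The matrix is block lower-triangular with a 2×2 block and a 2×2 block on the diagonal, so its determinant equals the product of the determinants of the diagonal blocks.
det of the 2×2 block = 8
det of the 2×2 block = -5
det = (8)·(-5) = -40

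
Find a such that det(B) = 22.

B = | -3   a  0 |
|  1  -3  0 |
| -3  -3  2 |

Expanding along the row containing a, det(B) is linear in a: det(B) = (-2)·a + (18).
Set (-2)·a + (18) = 22  ⇒  (-2)·a = 4  ⇒  a = -2.

-2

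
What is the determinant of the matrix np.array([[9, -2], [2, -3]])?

-23

det = 9·(-3) − (-2)·2 = -27 − (-4) = -23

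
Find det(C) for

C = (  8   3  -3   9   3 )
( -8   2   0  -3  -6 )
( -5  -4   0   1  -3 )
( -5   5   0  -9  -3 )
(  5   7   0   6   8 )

Expand along column 3 (it has 4 zeros):
  + (-3) · M_13   where M_13 = det([-8 2 -3 -6; -5 -4 1 -3; -5 5 -9 -3; 5 7 6 8]) = -1623
det = (+1)·(-3)·(-1623) = 4869

|C| = 4869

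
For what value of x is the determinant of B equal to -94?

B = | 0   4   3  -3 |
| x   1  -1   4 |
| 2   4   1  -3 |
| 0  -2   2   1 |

Expanding along the row containing x, det(B) is linear in x: det(B) = (-4)·x + (-126).
Set (-4)·x + (-126) = -94  ⇒  (-4)·x = 32  ⇒  x = -8.

x = -8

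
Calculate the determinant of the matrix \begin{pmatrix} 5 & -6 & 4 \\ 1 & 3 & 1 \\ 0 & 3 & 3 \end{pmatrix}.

60

Expand along column 1:
  + 5 · |3 1; 3 3| = 5·(9 − 3) = 30
  − 1 · |-6 4; 3 3| = −1·(-18 − 12) = 30
Sum: (30) + (30) = 60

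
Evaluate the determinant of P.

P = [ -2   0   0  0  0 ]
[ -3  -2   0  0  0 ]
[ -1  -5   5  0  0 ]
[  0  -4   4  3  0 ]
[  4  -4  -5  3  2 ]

P is lower triangular, so det(P) is the product of the diagonal entries:
det = (-2) · (-2) · (5) · (3) · (2) = 120

|P| = 120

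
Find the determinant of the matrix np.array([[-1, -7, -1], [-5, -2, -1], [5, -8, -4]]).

125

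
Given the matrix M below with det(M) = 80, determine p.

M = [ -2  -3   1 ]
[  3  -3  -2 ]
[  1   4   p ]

5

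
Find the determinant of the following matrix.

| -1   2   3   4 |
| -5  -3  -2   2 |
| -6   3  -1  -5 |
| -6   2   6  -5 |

Expand along row 1:
  + (-1) · M_11   where M_11 = det([-3 -2 2; 3 -1 -5; 2 6 -5]) = -75
  − (2) · M_12   where M_12 = det([-5 -2 2; -6 -1 -5; -6 6 -5]) = -259
  + (3) · M_13   where M_13 = det([-5 -3 2; -6 3 -5; -6 2 -5]) = 37
  − (4) · M_14   where M_14 = det([-5 -3 -2; -6 3 -1; -6 2 6]) = -238
det = (+1)·(-1)·(-75) + (-1)·(2)·(-259) + (+1)·(3)·(37) + (-1)·(4)·(-238) = 1656

1656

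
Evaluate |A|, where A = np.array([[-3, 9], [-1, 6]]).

|A| = -9

det(A) = (-3)·6 − 9·(-1) = -18 − (-9) = -9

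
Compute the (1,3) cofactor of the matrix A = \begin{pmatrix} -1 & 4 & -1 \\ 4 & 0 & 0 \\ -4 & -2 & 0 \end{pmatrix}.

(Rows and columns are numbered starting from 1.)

Delete row 1 and column 3; the remaining 2×2 submatrix is [4 0; -4 -2].
Its determinant is 4·(-2) − 0·(-4) = -8.
The cofactor carries sign (−1)^(1+3) = +1, so C_{1,3} = +(-8) = -8.

The cofactor is -8.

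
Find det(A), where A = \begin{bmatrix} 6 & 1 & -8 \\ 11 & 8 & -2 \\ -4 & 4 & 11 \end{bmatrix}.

-145

Expand along column 1:
  + 6 · |8 -2; 4 11| = 6·(88 − (-8)) = 576
  − 11 · |1 -8; 4 11| = −11·(11 − (-32)) = -473
  + (-4) · |1 -8; 8 -2| = (-4)·(-2 − (-64)) = -248
Sum: (576) + (-473) + (-248) = -145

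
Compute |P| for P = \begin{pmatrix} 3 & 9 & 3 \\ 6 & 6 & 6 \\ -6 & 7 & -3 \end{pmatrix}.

|P| = -108

Expand along row 1:
  + 3 · |6 6; 7 -3| = 3·(-18 − 42) = -180
  − 9 · |6 6; -6 -3| = −9·(-18 − (-36)) = -162
  + 3 · |6 6; -6 7| = 3·(42 − (-36)) = 234
Sum: (-180) + (-162) + (234) = -108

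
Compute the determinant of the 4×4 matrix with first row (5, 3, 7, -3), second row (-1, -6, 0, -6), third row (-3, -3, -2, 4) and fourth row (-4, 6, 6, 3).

Expand along row 2 (it has 1 zero):
  − (-1) · M_21   where M_21 = det([3 7 -3; -3 -2 4; 6 6 3]) = 159
  + (-6) · M_22   where M_22 = det([5 7 -3; -3 -2 4; -4 6 3]) = -121
  + (-6) · M_24   where M_24 = det([5 3 7; -3 -3 -2; -4 6 6]) = -162
det = (-1)·(-1)·(159) + (+1)·(-6)·(-121) + (+1)·(-6)·(-162) = 1857

1857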